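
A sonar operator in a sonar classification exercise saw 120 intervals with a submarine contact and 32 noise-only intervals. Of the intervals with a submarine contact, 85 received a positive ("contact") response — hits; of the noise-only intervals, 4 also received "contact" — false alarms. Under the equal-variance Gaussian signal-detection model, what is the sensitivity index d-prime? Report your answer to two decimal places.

d-prime = 1.70

H = 85/120 = 0.7083
FA = 4/32 = 0.1250
z(H) = z(0.7083) = 0.5484
z(FA) = z(0.1250) = -1.1503
d' = z(H) − z(FA) = 0.5484 − (-1.1503) = 1.6987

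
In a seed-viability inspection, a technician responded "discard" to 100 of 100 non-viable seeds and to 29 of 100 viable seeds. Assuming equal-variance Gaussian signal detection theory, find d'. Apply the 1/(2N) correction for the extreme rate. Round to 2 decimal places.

The hit rate is 100/100 = 1, so apply the 1/(2N) correction: H → 1 − 1/(2·100) = 0.99500.
z(H) = z(0.99500) = 2.576
z(FA) = z(0.29000) = -0.553
d' = 2.576 − (-0.553) = 3.129

d' = 3.13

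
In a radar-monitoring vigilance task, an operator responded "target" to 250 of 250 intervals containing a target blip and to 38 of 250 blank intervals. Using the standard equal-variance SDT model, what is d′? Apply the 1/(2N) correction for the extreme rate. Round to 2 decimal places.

The hit rate is 250/250 = 1, so apply the 1/(2N) correction: H → 1 − 1/(2·250) = 0.99800.
z(H) = z(0.99800) = 2.878
z(FA) = z(0.15200) = -1.028
d' = 2.878 − (-1.028) = 3.906

d′ = 3.91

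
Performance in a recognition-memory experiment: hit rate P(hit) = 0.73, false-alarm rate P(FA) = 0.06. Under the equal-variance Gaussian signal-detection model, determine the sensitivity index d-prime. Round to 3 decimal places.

z(H) = 0.6128
z(FA) = -1.5548
d' = z(H) − z(FA) = 0.6128 − (-1.5548) = 2.1676

d-prime = 2.168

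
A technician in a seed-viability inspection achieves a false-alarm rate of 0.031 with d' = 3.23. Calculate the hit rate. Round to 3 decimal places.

hit rate = 0.914

z(false-alarm rate) = z(0.031) = -1.8663
z(H) = z(FA) + d' = -1.8663 + 3.23 = 1.3637
hit rate = Φ(1.3637) = 0.9137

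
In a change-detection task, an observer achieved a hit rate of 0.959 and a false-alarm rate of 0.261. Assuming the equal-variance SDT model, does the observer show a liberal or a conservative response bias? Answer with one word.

z(H) = 1.739, z(FA) = -0.640
c = −½·(z(H) + z(FA)) = -0.5495
c < 0 → liberal criterion (biased toward responding “yes”).

liberal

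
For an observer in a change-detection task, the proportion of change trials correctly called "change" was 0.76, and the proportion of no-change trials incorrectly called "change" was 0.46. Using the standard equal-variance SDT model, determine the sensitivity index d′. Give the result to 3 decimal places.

Φ⁻¹(H) = Φ⁻¹(0.76) = 0.7063
Φ⁻¹(FA) = Φ⁻¹(0.46) = -0.1004
d' = z(H) − z(FA) = 0.7063 − (-0.1004) = 0.8067

d′ = 0.807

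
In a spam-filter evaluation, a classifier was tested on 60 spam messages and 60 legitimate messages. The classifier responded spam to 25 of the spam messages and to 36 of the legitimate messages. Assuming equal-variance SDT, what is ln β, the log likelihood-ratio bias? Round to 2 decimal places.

ln β = 0.01

H = 25/60 = 0.4167
FA = 36/60 = 0.6000
z(H) = z(0.4167) = -0.210
z(FA) = z(0.6000) = 0.253
ln β = −½·[z(H)² − z(FA)²] = −0.5 × (0.044 − 0.064) = 0.010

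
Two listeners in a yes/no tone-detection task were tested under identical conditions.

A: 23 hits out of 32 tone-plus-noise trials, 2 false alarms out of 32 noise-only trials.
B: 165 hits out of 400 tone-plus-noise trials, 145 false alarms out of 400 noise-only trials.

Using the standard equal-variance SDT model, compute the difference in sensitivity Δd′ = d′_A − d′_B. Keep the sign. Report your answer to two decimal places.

A: z(0.7188) = 0.579, z(0.0625) = -1.534, d' = 2.113
B: z(0.4125) = -0.221, z(0.3625) = -0.352, d' = 0.131
Δd' = d'_A − d'_B = 2.113 − 0.131 = 1.982
A has the higher sensitivity.

Δd′ = 1.98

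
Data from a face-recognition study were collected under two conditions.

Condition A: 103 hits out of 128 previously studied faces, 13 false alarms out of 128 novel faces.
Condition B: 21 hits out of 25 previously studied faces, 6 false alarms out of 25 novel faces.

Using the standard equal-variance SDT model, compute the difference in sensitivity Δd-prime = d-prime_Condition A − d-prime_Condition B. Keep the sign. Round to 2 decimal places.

Condition A: z(0.8047) = 0.859, z(0.1016) = -1.272, d' = 2.131
Condition B: z(0.8400) = 0.994, z(0.2400) = -0.706, d' = 1.700
Δd' = d'_Condition A − d'_Condition B = 2.131 − 1.700 = 0.431
Condition A has the higher sensitivity.

Δd-prime = 0.43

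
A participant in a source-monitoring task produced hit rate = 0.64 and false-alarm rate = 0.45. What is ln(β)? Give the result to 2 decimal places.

ln β = -0.06

z(H) = z(0.64) = 0.358
z(FA) = z(0.45) = -0.126
ln β = −½·[z(H)² − z(FA)²] = −0.5 × (0.128 − 0.016) = -0.056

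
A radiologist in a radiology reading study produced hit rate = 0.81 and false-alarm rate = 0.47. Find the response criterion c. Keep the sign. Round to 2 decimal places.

c = -0.40

Φ⁻¹(0.81) = 0.8779, Φ⁻¹(0.47) = -0.0753
c = −½·[z(H) + z(FA)] = −0.5 × (0.8779 + (-0.0753)) = -0.4013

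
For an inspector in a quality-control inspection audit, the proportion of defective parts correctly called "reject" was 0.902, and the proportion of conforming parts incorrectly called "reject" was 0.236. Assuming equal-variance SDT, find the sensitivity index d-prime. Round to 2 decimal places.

d-prime = 2.01

z(0.902) = 1.2930, z(0.236) = -0.7192
d' = z(H) − z(FA) = 1.2930 − (-0.7192) = 2.0122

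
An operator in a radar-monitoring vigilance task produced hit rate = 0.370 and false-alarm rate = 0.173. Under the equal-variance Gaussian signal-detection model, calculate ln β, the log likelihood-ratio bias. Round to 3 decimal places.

z(H) = z(0.370) = -0.3319
z(FA) = z(0.173) = -0.9424
ln β = −½·[z(H)² − z(FA)²] = −0.5 × (0.1102 − 0.8881) = 0.38895

ln β = 0.389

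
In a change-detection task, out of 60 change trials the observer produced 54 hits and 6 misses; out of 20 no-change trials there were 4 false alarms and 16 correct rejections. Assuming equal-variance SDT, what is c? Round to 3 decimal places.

H = 54/60 = 0.9000
FA = 4/20 = 0.2000
Φ⁻¹(H) = Φ⁻¹(0.9000) = 1.2816
Φ⁻¹(FA) = Φ⁻¹(0.2000) = -0.8416
c = −½·[z(H) + z(FA)] = −0.5 × (1.2816 + (-0.8416)) = -0.2200
c < 0: the observer has a liberal response bias.

c = -0.220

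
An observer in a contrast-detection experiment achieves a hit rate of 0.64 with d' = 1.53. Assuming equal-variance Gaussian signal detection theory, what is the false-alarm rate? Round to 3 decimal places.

false-alarm rate = 0.121

z(hit rate) = z(0.64) = 0.3585
z(FA) = z(H) − d' = 0.3585 − 1.53 = -1.1715
false-alarm rate = Φ(-1.1715) = 0.1207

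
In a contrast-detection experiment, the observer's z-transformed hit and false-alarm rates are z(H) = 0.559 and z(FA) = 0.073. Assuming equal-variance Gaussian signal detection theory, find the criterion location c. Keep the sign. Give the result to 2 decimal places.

c = -0.32

c = −½·[z(H) + z(FA)] = −½·(0.559 + 0.073) = -0.316
c < 0: the observer has a liberal response bias.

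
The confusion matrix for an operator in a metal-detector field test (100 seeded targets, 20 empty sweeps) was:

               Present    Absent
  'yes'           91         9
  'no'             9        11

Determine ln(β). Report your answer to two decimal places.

ln β = -0.89

H = 91/100 = 0.9100
FA = 9/20 = 0.4500
z(0.9100) = 1.341, z(0.4500) = -0.126
ln β = −½·[z(H)² − z(FA)²] = −0.5 × (1.798 − 0.016) = -0.891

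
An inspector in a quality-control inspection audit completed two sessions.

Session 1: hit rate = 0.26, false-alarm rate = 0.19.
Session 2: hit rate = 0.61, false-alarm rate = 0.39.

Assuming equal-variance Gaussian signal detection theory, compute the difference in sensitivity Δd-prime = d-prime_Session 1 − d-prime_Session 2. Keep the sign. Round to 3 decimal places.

Session 1: z(0.26) = -0.6433, z(0.19) = -0.8779, d' = 0.2346
Session 2: z(0.61) = 0.2793, z(0.39) = -0.2793, d' = 0.5586
Δd' = d'_Session 1 − d'_Session 2 = 0.2346 − 0.5586 = -0.3240
Session 2 has the higher sensitivity.

Δd-prime = -0.324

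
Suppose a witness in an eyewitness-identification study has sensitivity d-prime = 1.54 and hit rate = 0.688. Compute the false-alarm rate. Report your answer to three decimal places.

false-alarm rate = 0.147

z(hit rate) = z(0.688) = 0.4902
z(FA) = z(H) − d' = 0.4902 − 1.54 = -1.0498
false-alarm rate = Φ(-1.0498) = 0.1469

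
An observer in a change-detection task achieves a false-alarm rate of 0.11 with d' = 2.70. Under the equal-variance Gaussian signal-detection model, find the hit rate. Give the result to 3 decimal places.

z(false-alarm rate) = z(0.11) = -1.2265
z(H) = z(FA) + d' = -1.2265 + 2.70 = 1.4735
hit rate = Φ(1.4735) = 0.9297

hit rate = 0.930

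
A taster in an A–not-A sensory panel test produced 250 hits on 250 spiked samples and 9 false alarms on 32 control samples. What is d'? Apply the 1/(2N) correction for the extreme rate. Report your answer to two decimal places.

d' = 3.46

The hit rate is 250/250 = 1, so apply the 1/(2N) correction: H → 1 − 1/(2·250) = 0.99800.
z(H) = z(0.99800) = 2.878
z(FA) = z(0.28125) = -0.579
d' = 2.878 − (-0.579) = 3.457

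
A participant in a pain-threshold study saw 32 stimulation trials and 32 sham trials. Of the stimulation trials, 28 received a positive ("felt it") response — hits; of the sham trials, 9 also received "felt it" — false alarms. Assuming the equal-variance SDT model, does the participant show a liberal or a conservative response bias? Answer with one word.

z(H) = 1.150, z(FA) = -0.579
c = −½·(z(H) + z(FA)) = -0.2855
c < 0 → liberal criterion (biased toward responding “yes”).

liberal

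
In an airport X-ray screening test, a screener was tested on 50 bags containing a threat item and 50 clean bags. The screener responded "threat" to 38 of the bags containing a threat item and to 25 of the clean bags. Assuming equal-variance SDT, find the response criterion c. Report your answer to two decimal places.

c = -0.35

H = 38/50 = 0.7600
FA = 25/50 = 0.5000
Φ⁻¹(H) = Φ⁻¹(0.7600) = 0.706
Φ⁻¹(FA) = Φ⁻¹(0.5000) = 0.000
c = −½·[z(H) + z(FA)] = −0.5 × (0.706 + 0.000) = -0.353
c < 0: the screener has a liberal response bias.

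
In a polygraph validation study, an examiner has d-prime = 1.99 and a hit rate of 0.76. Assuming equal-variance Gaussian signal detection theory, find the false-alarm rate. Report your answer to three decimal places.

false-alarm rate = 0.100

z(hit rate) = z(0.76) = 0.7063
z(FA) = z(H) − d' = 0.7063 − 1.99 = -1.2837
false-alarm rate = Φ(-1.2837) = 0.0996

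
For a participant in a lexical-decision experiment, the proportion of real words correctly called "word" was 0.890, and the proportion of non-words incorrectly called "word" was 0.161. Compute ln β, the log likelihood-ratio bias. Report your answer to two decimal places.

Φ⁻¹(0.890) = 1.227, Φ⁻¹(0.161) = -0.990
ln β = −½·[z(H)² − z(FA)²] = −0.5 × (1.506 − 0.980) = -0.263

ln β = -0.26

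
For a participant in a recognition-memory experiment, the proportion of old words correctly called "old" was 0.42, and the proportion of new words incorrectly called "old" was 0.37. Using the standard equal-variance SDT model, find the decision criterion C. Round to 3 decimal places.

z(H) = -0.2019
z(FA) = -0.3319
c = −½·[z(H) + z(FA)] = −0.5 × (-0.2019 + (-0.3319)) = 0.2669
c > 0: the participant has a conservative response bias.

C = 0.267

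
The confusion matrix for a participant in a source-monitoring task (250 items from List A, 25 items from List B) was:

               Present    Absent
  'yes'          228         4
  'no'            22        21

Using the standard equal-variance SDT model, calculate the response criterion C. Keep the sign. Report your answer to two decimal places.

H = 228/250 = 0.9120
FA = 4/25 = 0.1600
z(H) = 1.3532
z(FA) = -0.9945
c = −½·[z(H) + z(FA)] = −0.5 × (1.3532 + (-0.9945)) = -0.17935
c < 0: the participant has a liberal response bias.

C = -0.18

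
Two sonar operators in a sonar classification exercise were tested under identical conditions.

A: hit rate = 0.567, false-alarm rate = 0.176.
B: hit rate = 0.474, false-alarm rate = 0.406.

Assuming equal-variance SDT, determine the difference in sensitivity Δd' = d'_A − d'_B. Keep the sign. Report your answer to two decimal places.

Δd' = 0.93

A: z(0.567) = 0.169, z(0.176) = -0.931, d' = 1.100
B: z(0.474) = -0.065, z(0.406) = -0.238, d' = 0.173
Δd' = d'_A − d'_B = 1.100 − 0.173 = 0.927
A has the higher sensitivity.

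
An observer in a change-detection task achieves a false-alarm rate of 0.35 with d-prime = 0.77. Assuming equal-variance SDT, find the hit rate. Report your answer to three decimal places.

hit rate = 0.650

z(false-alarm rate) = z(0.35) = -0.3853
z(H) = z(FA) + d' = -0.3853 + 0.77 = 0.3847
hit rate = Φ(0.3847) = 0.6498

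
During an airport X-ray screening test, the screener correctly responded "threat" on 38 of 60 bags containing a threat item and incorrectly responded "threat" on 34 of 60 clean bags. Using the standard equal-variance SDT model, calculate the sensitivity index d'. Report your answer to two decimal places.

d' = 0.17

H = 38/60 = 0.6333
FA = 34/60 = 0.5667
z(H) = z(0.6333) = 0.341
z(FA) = z(0.5667) = 0.168
d' = z(H) − z(FA) = 0.341 − 0.168 = 0.173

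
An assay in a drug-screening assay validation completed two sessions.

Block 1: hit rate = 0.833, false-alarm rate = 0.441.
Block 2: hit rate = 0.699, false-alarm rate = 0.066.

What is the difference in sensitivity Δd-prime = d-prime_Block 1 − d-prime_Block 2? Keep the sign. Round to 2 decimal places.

Block 1: z(0.833) = 0.966, z(0.441) = -0.148, d' = 1.114
Block 2: z(0.699) = 0.522, z(0.066) = -1.506, d' = 2.028
Δd' = d'_Block 1 − d'_Block 2 = 1.114 − 2.028 = -0.914
Block 2 has the higher sensitivity.

Δd-prime = -0.91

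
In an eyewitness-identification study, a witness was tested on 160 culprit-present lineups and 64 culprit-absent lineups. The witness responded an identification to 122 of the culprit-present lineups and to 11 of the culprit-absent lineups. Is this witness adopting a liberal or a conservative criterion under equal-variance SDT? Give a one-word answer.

z(H) = 0.714, z(FA) = -0.947
c = −½·(z(H) + z(FA)) = 0.1165
c > 0 → conservative criterion (biased toward responding “no”).

conservative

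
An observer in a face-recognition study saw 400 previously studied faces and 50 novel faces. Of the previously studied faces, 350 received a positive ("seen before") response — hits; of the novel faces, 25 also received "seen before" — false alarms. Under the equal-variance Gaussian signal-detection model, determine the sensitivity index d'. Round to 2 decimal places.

d' = 1.15

H = 350/400 = 0.8750
FA = 25/50 = 0.5000
Φ⁻¹(H) = 1.150
Φ⁻¹(FA) = 0.000
d' = z(H) − z(FA) = 1.150 − 0.000 = 1.150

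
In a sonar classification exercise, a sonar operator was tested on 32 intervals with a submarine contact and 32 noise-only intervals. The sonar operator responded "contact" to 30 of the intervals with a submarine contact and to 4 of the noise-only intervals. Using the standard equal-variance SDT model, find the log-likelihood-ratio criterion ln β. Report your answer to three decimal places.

ln β = -0.515

H = 30/32 = 0.9375
FA = 4/32 = 0.1250
z(H) = 1.5341
z(FA) = -1.1503
ln β = −½·[z(H)² − z(FA)²] = −0.5 × (2.3535 − 1.3232) = -0.51515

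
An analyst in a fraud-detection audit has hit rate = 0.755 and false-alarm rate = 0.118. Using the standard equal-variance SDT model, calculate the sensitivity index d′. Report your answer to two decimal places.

d′ = 1.88

Φ⁻¹(H) = 0.6903
Φ⁻¹(FA) = -1.1850
d' = z(H) − z(FA) = 0.6903 − (-1.1850) = 1.8753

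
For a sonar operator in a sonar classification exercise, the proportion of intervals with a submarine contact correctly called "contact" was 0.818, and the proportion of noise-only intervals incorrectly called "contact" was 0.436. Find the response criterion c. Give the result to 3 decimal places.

c = -0.373

z(0.818) = 0.9078, z(0.436) = -0.1611
c = −½·[z(H) + z(FA)] = −0.5 × (0.9078 + (-0.1611)) = -0.37335
c < 0: the sonar operator has a liberal response bias.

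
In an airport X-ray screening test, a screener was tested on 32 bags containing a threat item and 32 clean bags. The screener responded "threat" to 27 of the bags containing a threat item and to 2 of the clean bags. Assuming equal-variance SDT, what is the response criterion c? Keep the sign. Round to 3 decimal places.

c = 0.262

H = 27/32 = 0.8438
FA = 2/32 = 0.0625
z(H) = z(0.8438) = 1.0102
z(FA) = z(0.0625) = -1.5341
c = −½·[z(H) + z(FA)] = −0.5 × (1.0102 + (-1.5341)) = 0.26195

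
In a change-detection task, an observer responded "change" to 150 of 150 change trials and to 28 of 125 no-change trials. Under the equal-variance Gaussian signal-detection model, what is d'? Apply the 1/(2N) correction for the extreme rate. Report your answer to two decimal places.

d' = 3.47

The hit rate is 150/150 = 1, so apply the 1/(2N) correction: H → 1 − 1/(2·150) = 0.99667.
z(H) = z(0.99667) = 2.713
z(FA) = z(0.22400) = -0.759
d' = 2.713 − (-0.759) = 3.472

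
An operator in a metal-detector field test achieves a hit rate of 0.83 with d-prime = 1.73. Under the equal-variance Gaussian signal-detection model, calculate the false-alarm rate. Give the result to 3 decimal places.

false-alarm rate = 0.219

z(hit rate) = z(0.83) = 0.9542
z(FA) = z(H) − d' = 0.9542 − 1.73 = -0.7758
false-alarm rate = Φ(-0.7758) = 0.2189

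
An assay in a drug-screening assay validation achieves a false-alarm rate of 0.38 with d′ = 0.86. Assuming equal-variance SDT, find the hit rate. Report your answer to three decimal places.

hit rate = 0.710

z(false-alarm rate) = z(0.38) = -0.3055
z(H) = z(FA) + d' = -0.3055 + 0.86 = 0.5545
hit rate = Φ(0.5545) = 0.7104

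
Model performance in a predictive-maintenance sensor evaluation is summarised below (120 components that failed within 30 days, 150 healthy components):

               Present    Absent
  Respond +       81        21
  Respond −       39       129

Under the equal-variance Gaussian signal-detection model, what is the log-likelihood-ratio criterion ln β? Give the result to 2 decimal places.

ln β = 0.48

H = 81/120 = 0.6750
FA = 21/150 = 0.1400
z(H) = 0.454
z(FA) = -1.080
ln β = −½·[z(H)² − z(FA)²] = −0.5 × (0.206 − 1.166) = 0.480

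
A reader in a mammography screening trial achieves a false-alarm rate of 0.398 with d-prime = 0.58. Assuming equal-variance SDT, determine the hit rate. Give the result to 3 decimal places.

hit rate = 0.626

z(false-alarm rate) = z(0.398) = -0.2585
z(H) = z(FA) + d' = -0.2585 + 0.58 = 0.3215
hit rate = Φ(0.3215) = 0.6261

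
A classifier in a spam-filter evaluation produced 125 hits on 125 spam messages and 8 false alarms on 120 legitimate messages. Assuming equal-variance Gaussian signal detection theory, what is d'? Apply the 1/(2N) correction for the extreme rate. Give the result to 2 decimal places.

d' = 4.15

The hit rate is 125/125 = 1, so apply the 1/(2N) correction: H → 1 − 1/(2·125) = 0.99600.
z(H) = z(0.99600) = 2.652
z(FA) = z(0.06667) = -1.501
d' = 2.652 − (-1.501) = 4.153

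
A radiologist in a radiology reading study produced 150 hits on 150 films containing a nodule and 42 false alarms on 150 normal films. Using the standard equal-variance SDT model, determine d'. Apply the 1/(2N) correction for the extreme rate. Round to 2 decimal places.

d' = 3.30

The hit rate is 150/150 = 1, so apply the 1/(2N) correction: H → 1 − 1/(2·150) = 0.99667.
z(H) = z(0.99667) = 2.713
z(FA) = z(0.28000) = -0.583
d' = 2.713 − (-0.583) = 3.296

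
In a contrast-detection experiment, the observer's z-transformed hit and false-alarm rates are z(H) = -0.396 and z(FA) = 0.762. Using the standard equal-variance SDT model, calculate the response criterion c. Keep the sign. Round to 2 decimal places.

c = -0.18

c = −½·[z(H) + z(FA)] = −½·(-0.396 + 0.762) = -0.183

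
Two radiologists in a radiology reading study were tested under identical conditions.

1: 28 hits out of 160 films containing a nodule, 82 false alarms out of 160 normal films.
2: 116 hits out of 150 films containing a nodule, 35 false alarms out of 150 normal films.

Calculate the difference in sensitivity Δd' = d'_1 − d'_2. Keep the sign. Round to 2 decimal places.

Δd' = -2.44

1: z(0.1750) = -0.935, z(0.5125) = 0.031, d' = -0.966
2: z(0.7733) = 0.750, z(0.2333) = -0.728, d' = 1.478
Δd' = d'_1 − d'_2 = -0.966 − 1.478 = -2.444
2 has the higher sensitivity.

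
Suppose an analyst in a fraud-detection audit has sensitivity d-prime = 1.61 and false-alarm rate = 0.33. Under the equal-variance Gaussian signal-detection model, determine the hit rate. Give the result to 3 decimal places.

hit rate = 0.879

z(false-alarm rate) = z(0.33) = -0.4399
z(H) = z(FA) + d' = -0.4399 + 1.61 = 1.1701
hit rate = Φ(1.1701) = 0.8790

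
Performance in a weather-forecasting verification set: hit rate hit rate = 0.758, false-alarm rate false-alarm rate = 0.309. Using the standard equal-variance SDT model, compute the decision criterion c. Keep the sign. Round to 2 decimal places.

z(0.758) = 0.6999, z(0.309) = -0.4987
c = −½·[z(H) + z(FA)] = −0.5 × (0.6999 + (-0.4987)) = -0.1006
c < 0: the forecaster has a liberal response bias.

c = -0.10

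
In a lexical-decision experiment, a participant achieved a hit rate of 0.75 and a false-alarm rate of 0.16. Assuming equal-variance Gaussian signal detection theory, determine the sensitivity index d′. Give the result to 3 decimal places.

z(H) = z(0.75) = 0.6745
z(FA) = z(0.16) = -0.9945
d' = z(H) − z(FA) = 0.6745 − (-0.9945) = 1.6690

d′ = 1.669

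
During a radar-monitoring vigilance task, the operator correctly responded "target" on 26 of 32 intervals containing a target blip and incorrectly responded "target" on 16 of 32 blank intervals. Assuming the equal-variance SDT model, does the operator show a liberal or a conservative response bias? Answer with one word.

liberal

z(H) = 0.887, z(FA) = 0.000
c = −½·(z(H) + z(FA)) = -0.4435
c < 0 → liberal criterion (biased toward responding “yes”).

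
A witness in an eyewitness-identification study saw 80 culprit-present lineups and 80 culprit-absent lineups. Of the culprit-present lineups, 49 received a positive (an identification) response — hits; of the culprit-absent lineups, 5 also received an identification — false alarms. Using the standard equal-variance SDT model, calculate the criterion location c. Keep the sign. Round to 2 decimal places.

H = 49/80 = 0.6125
FA = 5/80 = 0.0625
z(H) = 0.2858
z(FA) = -1.5341
c = −½·[z(H) + z(FA)] = −0.5 × (0.2858 + (-1.5341)) = 0.62415

c = 0.62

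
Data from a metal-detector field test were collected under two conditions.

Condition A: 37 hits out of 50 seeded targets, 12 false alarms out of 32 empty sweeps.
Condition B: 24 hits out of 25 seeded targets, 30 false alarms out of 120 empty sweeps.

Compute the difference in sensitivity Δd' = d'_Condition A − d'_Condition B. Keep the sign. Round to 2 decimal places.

Δd' = -1.46

Condition A: z(0.7400) = 0.643, z(0.3750) = -0.319, d' = 0.962
Condition B: z(0.9600) = 1.751, z(0.2500) = -0.674, d' = 2.425
Δd' = d'_Condition A − d'_Condition B = 0.962 − 2.425 = -1.463
Condition B has the higher sensitivity.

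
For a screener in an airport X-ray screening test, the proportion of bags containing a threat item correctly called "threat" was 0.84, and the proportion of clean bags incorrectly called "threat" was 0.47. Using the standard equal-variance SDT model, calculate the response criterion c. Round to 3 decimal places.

z(H) = z(0.84) = 0.9945
z(FA) = z(0.47) = -0.0753
c = −½·[z(H) + z(FA)] = −0.5 × (0.9945 + (-0.0753)) = -0.4596

c = -0.460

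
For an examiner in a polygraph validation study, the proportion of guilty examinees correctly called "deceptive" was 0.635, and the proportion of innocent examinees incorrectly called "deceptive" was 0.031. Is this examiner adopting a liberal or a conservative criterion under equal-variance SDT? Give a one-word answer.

z(H) = 0.345, z(FA) = -1.866
c = −½·(z(H) + z(FA)) = 0.7605
c > 0 → conservative criterion (biased toward responding “no”).

conservative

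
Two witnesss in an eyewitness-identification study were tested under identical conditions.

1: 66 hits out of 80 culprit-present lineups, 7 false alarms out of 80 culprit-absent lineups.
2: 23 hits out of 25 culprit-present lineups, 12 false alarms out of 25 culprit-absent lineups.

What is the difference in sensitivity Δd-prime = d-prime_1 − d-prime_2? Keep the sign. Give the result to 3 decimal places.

Δd-prime = 0.836

1: z(0.8250) = 0.9346, z(0.0875) = -1.3563, d' = 2.2909
2: z(0.9200) = 1.4051, z(0.4800) = -0.0502, d' = 1.4553
Δd' = d'_1 − d'_2 = 2.2909 − 1.4553 = 0.8356
1 has the higher sensitivity.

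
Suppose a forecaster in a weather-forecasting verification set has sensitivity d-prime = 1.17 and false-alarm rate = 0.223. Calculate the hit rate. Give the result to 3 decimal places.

z(false-alarm rate) = z(0.223) = -0.7621
z(H) = z(FA) + d' = -0.7621 + 1.17 = 0.4079
hit rate = Φ(0.4079) = 0.6583

hit rate = 0.658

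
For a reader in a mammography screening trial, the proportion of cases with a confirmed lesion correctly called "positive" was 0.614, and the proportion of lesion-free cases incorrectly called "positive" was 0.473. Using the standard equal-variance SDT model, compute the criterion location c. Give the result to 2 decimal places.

Φ⁻¹(0.614) = 0.2898, Φ⁻¹(0.473) = -0.0677
c = −½·[z(H) + z(FA)] = −0.5 × (0.2898 + (-0.0677)) = -0.11105
c < 0: the reader has a liberal response bias.

c = -0.11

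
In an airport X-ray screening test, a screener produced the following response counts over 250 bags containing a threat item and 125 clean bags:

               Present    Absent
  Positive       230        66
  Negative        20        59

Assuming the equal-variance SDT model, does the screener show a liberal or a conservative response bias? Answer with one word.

liberal

z(H) = 1.405, z(FA) = 0.070
c = −½·(z(H) + z(FA)) = -0.7375
c < 0 → liberal criterion (biased toward responding “yes”).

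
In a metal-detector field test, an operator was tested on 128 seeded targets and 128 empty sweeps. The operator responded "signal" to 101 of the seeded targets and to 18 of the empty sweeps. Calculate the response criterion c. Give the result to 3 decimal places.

H = 101/128 = 0.7891
FA = 18/128 = 0.1406
Φ⁻¹(H) = 0.8033
Φ⁻¹(FA) = -1.0776
c = −½·[z(H) + z(FA)] = −0.5 × (0.8033 + (-1.0776)) = 0.13715
c > 0: the operator has a conservative response bias.

c = 0.137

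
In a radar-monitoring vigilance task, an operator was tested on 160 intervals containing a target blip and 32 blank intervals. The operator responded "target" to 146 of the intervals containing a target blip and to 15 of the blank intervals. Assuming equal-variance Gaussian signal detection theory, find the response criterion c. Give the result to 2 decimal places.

c = -0.64

H = 146/160 = 0.9125
FA = 15/32 = 0.4688
z(0.9125) = 1.356, z(0.4688) = -0.078
c = −½·[z(H) + z(FA)] = −0.5 × (1.356 + (-0.078)) = -0.639
c < 0: the operator has a liberal response bias.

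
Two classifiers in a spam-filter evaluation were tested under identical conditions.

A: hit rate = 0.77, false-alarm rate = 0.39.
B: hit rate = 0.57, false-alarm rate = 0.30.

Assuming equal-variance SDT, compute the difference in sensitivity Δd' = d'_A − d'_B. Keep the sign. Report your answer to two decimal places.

A: z(0.77) = 0.739, z(0.39) = -0.279, d' = 1.018
B: z(0.57) = 0.176, z(0.30) = -0.524, d' = 0.700
Δd' = d'_A − d'_B = 1.018 − 0.700 = 0.318
A has the higher sensitivity.

Δd' = 0.32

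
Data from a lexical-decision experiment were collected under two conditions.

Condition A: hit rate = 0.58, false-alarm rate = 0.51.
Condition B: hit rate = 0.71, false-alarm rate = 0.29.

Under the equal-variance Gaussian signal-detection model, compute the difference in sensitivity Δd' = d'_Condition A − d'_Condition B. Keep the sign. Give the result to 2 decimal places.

Δd' = -0.93

Condition A: z(0.58) = 0.202, z(0.51) = 0.025, d' = 0.177
Condition B: z(0.71) = 0.553, z(0.29) = -0.553, d' = 1.106
Δd' = d'_Condition A − d'_Condition B = 0.177 − 1.106 = -0.929
Condition B has the higher sensitivity.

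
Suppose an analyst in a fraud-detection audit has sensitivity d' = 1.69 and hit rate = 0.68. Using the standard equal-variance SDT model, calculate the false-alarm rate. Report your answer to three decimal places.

false-alarm rate = 0.111

z(hit rate) = z(0.68) = 0.4677
z(FA) = z(H) − d' = 0.4677 − 1.69 = -1.2223
false-alarm rate = Φ(-1.2223) = 0.1108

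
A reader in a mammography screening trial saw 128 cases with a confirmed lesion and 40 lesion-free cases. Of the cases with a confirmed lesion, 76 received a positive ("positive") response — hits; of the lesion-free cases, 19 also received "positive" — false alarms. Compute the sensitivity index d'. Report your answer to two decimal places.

H = 76/128 = 0.5938
FA = 19/40 = 0.4750
z(H) = 0.237
z(FA) = -0.063
d' = z(H) − z(FA) = 0.237 − (-0.063) = 0.300

d' = 0.30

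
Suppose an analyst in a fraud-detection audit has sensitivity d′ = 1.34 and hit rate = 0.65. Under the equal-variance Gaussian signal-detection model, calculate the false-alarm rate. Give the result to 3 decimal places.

false-alarm rate = 0.170

z(hit rate) = z(0.65) = 0.3853
z(FA) = z(H) − d' = 0.3853 − 1.34 = -0.9547
false-alarm rate = Φ(-0.9547) = 0.1699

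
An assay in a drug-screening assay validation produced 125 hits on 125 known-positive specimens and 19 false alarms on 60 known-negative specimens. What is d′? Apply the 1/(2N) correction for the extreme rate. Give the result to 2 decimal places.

d′ = 3.13

The hit rate is 125/125 = 1, so apply the 1/(2N) correction: H → 1 − 1/(2·125) = 0.99600.
z(H) = z(0.99600) = 2.652
z(FA) = z(0.31667) = -0.477
d' = 2.652 − (-0.477) = 3.129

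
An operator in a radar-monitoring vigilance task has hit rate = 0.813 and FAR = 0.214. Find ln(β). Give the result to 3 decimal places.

ln β = -0.081

z(H) = 0.8890
z(FA) = -0.7926
ln β = −½·[z(H)² − z(FA)²] = −0.5 × (0.7903 − 0.6282) = -0.08105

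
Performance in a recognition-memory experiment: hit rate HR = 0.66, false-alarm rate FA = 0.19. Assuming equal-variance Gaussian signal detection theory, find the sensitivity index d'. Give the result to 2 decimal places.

Φ⁻¹(H) = Φ⁻¹(0.66) = 0.4125
Φ⁻¹(FA) = Φ⁻¹(0.19) = -0.8779
d' = z(H) − z(FA) = 0.4125 − (-0.8779) = 1.2904

d' = 1.29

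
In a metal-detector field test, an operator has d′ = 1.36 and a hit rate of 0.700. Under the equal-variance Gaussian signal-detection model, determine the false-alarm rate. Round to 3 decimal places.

false-alarm rate = 0.202

z(hit rate) = z(0.700) = 0.5244
z(FA) = z(H) − d' = 0.5244 − 1.36 = -0.8356
false-alarm rate = Φ(-0.8356) = 0.2017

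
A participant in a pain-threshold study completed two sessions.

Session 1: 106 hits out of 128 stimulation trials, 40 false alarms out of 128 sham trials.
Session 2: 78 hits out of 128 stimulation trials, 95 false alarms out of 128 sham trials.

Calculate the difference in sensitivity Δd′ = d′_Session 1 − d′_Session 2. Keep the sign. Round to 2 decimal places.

Δd′ = 1.81

Session 1: z(0.8281) = 0.947, z(0.3125) = -0.489, d' = 1.436
Session 2: z(0.6094) = 0.278, z(0.7422) = 0.650, d' = -0.372
Δd' = d'_Session 1 − d'_Session 2 = 1.436 − (-0.372) = 1.808
Session 1 has the higher sensitivity.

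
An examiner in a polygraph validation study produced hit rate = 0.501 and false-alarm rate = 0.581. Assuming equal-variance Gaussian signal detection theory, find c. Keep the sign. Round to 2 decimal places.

Φ⁻¹(H) = 0.003
Φ⁻¹(FA) = 0.204
c = −½·[z(H) + z(FA)] = −0.5 × (0.003 + 0.204) = -0.1035
c < 0: the examiner has a liberal response bias.

c = -0.10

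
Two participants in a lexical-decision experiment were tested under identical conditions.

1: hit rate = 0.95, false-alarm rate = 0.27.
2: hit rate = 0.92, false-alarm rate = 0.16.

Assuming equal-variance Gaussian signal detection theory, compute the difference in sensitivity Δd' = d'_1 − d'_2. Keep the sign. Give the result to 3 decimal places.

1: z(0.95) = 1.6449, z(0.27) = -0.6128, d' = 2.2577
2: z(0.92) = 1.4051, z(0.16) = -0.9945, d' = 2.3996
Δd' = d'_1 − d'_2 = 2.2577 − 2.3996 = -0.1419
2 has the higher sensitivity.

Δd' = -0.142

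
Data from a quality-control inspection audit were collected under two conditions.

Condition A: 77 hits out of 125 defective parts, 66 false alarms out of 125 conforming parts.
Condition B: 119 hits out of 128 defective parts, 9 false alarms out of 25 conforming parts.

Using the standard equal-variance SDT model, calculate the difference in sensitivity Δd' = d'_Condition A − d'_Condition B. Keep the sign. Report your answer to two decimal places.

Condition A: z(0.6160) = 0.295, z(0.5280) = 0.070, d' = 0.225
Condition B: z(0.9297) = 1.474, z(0.3600) = -0.358, d' = 1.832
Δd' = d'_Condition A − d'_Condition B = 0.225 − 1.832 = -1.607
Condition B has the higher sensitivity.

Δd' = -1.61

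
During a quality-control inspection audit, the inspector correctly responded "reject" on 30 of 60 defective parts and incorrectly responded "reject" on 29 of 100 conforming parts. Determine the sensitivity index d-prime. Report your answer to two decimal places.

H = 30/60 = 0.5000
FA = 29/100 = 0.2900
z(H) = 0.000
z(FA) = -0.553
d' = z(H) − z(FA) = 0.000 − (-0.553) = 0.553

d-prime = 0.55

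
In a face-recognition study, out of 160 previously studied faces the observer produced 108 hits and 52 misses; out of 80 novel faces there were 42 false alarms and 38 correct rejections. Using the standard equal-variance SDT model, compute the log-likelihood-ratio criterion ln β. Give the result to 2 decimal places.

ln β = -0.10

H = 108/160 = 0.6750
FA = 42/80 = 0.5250
Φ⁻¹(H) = 0.454
Φ⁻¹(FA) = 0.063
ln β = −½·[z(H)² − z(FA)²] = −0.5 × (0.206 − 0.004) = -0.101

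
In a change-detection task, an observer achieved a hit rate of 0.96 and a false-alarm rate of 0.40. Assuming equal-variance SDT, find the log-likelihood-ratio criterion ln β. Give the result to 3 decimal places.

ln β = -1.500

z(H) = z(0.96) = 1.7507
z(FA) = z(0.40) = -0.2533
ln β = −½·[z(H)² − z(FA)²] = −0.5 × (3.0650 − 0.0642) = -1.5004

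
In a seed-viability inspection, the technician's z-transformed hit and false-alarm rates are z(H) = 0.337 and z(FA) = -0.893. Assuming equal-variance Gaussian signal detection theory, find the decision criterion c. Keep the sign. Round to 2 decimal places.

c = −½·[z(H) + z(FA)] = −½·(0.337 + (-0.893)) = 0.278
c > 0: the technician has a conservative response bias.

c = 0.28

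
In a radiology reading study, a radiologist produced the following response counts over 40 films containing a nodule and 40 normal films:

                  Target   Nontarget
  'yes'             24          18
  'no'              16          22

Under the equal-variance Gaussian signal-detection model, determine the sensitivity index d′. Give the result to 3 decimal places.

H = 24/40 = 0.6000
FA = 18/40 = 0.4500
z(0.6000) = 0.2533, z(0.4500) = -0.1257
d' = z(H) − z(FA) = 0.2533 − (-0.1257) = 0.3790

d′ = 0.379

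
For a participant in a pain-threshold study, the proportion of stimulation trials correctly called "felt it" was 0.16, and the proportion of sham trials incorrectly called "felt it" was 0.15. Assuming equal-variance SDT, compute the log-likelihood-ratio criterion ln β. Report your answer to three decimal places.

z(0.16) = -0.9945, z(0.15) = -1.0364
ln β = −½·[z(H)² − z(FA)²] = −0.5 × (0.9890 − 1.0741) = 0.04255

ln β = 0.043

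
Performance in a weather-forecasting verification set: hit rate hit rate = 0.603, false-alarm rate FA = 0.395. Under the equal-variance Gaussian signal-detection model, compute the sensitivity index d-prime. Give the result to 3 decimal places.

d-prime = 0.527

z(H) = 0.2611
z(FA) = -0.2663
d' = z(H) − z(FA) = 0.2611 − (-0.2663) = 0.5274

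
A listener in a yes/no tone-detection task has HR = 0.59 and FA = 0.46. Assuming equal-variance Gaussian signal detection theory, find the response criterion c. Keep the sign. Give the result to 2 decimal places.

c = -0.06

z(H) = 0.2275
z(FA) = -0.1004
c = −½·[z(H) + z(FA)] = −0.5 × (0.2275 + (-0.1004)) = -0.06355
c < 0: the listener has a liberal response bias.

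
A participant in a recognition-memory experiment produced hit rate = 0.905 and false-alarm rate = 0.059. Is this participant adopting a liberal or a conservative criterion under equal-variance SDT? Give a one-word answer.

conservative

z(H) = 1.311, z(FA) = -1.563
c = −½·(z(H) + z(FA)) = 0.126
c > 0 → conservative criterion (biased toward responding “no”).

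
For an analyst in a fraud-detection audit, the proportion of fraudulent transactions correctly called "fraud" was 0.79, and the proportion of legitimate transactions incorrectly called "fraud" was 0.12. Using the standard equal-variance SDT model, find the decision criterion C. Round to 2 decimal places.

Φ⁻¹(H) = 0.8064
Φ⁻¹(FA) = -1.1750
c = −½·[z(H) + z(FA)] = −0.5 × (0.8064 + (-1.1750)) = 0.1843
c > 0: the analyst has a conservative response bias.

C = 0.18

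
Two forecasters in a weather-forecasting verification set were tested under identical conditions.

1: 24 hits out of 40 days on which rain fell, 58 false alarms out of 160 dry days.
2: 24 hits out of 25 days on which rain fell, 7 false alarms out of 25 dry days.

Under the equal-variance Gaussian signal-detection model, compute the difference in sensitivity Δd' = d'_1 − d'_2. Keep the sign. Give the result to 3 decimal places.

1: z(0.6000) = 0.2533, z(0.3625) = -0.3518, d' = 0.6051
2: z(0.9600) = 1.7507, z(0.2800) = -0.5828, d' = 2.3335
Δd' = d'_1 − d'_2 = 0.6051 − 2.3335 = -1.7284
2 has the higher sensitivity.

Δd' = -1.728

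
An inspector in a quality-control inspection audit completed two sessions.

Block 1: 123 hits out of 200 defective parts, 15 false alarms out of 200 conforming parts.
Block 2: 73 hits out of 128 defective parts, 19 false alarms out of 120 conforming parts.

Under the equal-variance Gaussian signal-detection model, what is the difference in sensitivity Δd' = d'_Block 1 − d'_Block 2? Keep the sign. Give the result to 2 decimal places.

Block 1: z(0.6150) = 0.292, z(0.0750) = -1.440, d' = 1.732
Block 2: z(0.5703) = 0.177, z(0.1583) = -1.001, d' = 1.178
Δd' = d'_Block 1 − d'_Block 2 = 1.732 − 1.178 = 0.554
Block 1 has the higher sensitivity.

Δd' = 0.55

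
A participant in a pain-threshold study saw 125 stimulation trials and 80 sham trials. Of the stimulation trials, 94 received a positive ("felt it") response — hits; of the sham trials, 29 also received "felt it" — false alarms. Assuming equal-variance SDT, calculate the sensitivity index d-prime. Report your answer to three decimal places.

H = 94/125 = 0.7520
FA = 29/80 = 0.3625
z(0.7520) = 0.6808, z(0.3625) = -0.3518
d' = z(H) − z(FA) = 0.6808 − (-0.3518) = 1.0326

d-prime = 1.033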